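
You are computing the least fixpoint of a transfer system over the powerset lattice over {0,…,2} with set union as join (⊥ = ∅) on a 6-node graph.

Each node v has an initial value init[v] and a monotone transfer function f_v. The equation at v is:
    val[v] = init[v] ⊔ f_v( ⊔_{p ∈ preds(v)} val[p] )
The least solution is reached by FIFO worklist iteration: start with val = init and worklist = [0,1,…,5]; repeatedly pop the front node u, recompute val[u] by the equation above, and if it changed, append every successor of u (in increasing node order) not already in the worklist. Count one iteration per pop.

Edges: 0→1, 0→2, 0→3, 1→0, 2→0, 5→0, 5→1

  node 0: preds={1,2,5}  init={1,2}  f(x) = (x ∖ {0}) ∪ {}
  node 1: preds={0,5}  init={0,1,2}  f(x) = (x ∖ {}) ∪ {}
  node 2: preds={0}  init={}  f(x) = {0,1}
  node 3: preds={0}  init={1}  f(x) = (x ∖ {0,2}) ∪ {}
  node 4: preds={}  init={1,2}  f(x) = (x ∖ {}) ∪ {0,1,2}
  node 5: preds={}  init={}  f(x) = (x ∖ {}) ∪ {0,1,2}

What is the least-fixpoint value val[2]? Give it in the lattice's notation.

{0,1}

Iteration log — 8 steps:
  step 1. node 0  ⊔preds={0,1,2}  new={1,2}  stable
  step 2. node 1  ⊔preds={1,2}  new={0,1,2}  stable
  step 3. node 2  ⊔preds={1,2}  new={0,1}  old={}  +wl: 0
  step 4. node 3  ⊔preds={1,2}  new={1}  stable
  step 5. node 4  ⊔preds={}  new={0,1,2}  old={1,2}  +wl: 
  step 6. node 5  ⊔preds={}  new={0,1,2}  old={}  +wl: 1
  step 7. node 0  ⊔preds={0,1,2}  new={1,2}  stable
  step 8. node 1  ⊔preds={0,1,2}  new={0,1,2}  stable

Least fixpoint reached:
  node 0: {1,2}
  node 1: {0,1,2}
  node 2: {0,1}
  node 3: {1}
  node 4: {0,1,2}
  node 5: {0,1,2}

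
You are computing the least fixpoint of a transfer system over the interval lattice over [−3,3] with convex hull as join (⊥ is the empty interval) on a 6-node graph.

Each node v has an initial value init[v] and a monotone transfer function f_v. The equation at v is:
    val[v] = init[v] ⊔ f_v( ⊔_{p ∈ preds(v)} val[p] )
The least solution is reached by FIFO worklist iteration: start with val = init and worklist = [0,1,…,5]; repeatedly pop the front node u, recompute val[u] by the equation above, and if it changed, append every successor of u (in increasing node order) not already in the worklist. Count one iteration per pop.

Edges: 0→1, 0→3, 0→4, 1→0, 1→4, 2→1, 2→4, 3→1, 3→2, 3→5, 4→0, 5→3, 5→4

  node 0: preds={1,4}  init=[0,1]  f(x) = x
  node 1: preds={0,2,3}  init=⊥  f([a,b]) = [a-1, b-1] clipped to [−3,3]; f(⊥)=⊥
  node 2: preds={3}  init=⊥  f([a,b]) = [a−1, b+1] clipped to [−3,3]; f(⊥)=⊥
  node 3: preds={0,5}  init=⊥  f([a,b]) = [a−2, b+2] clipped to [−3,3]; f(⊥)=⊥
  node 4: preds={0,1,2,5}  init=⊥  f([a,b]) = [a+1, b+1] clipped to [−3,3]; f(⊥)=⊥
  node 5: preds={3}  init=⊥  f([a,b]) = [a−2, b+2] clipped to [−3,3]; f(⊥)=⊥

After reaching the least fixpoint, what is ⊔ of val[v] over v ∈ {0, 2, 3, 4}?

[-3,3]

Iteration log — 17 steps:
  step 1. node 0  ⊔preds=⊥  new=[0,1]  stable
  step 2. node 1  ⊔preds=[0,1]  new=[-1,0]  old=⊥  +wl: 0
  step 3. node 2  ⊔preds=⊥  new=⊥  stable
  step 4. node 3  ⊔preds=[0,1]  new=[-2,3]  old=⊥  +wl: 1,2
  step 5. node 4  ⊔preds=[-1,1]  new=[0,2]  old=⊥  +wl: 
  step 6. node 5  ⊔preds=[-2,3]  new=[-3,3]  old=⊥  +wl: 3,4
  step 7. node 0  ⊔preds=[-1,2]  new=[-1,2]  old=[0,1]  +wl: 
  step 8. node 1  ⊔preds=[-2,3]  new=[-3,2]  old=[-1,0]  +wl: 0
  step 9. node 2  ⊔preds=[-2,3]  new=[-3,3]  old=⊥  +wl: 1
  step 10. node 3  ⊔preds=[-3,3]  new=[-3,3]  old=[-2,3]  +wl: 2,5
  step 11. node 4  ⊔preds=[-3,3]  new=[-2,3]  old=[0,2]  +wl: 
  step 12. node 0  ⊔preds=[-3,3]  new=[-3,3]  old=[-1,2]  +wl: 3,4
  step 13. node 1  ⊔preds=[-3,3]  new=[-3,2]  stable
  step 14. node 2  ⊔preds=[-3,3]  new=[-3,3]  stable
  step 15. node 5  ⊔preds=[-3,3]  new=[-3,3]  stable
  step 16. node 3  ⊔preds=[-3,3]  new=[-3,3]  stable
  step 17. node 4  ⊔preds=[-3,3]  new=[-2,3]  stable

Least fixpoint reached:
  node 0: [-3,3]
  node 1: [-3,2]
  node 2: [-3,3]
  node 3: [-3,3]
  node 4: [-2,3]
  node 5: [-3,3]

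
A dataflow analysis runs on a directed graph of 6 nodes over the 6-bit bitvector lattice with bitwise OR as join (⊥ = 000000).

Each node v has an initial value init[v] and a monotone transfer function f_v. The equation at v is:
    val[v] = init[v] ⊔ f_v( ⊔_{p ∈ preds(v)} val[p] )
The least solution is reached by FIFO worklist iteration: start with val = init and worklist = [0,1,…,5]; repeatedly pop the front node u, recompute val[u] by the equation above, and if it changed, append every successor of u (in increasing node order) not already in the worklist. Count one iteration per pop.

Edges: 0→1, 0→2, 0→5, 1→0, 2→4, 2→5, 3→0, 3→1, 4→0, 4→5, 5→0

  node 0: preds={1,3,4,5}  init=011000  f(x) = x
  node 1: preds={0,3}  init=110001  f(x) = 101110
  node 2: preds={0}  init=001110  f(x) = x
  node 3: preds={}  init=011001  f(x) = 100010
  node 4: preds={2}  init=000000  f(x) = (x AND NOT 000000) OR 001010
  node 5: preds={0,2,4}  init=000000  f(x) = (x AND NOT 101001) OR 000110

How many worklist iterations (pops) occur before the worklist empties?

Worklist (10 pops):
  #1 pop 0: in=111001 → 111001 (was 011000); enqueue []
  #2 pop 1: in=111001 → 111111 (was 110001); enqueue [0]
  #3 pop 2: in=111001 → 111111 (was 001110); enqueue []
  #4 pop 3: in=000000 → 111011 (was 011001); enqueue [1]
  #5 pop 4: in=111111 → 111111 (was 000000); enqueue []
  #6 pop 5: in=111111 → 010110 (was 000000); enqueue []
  #7 pop 0: in=111111 → 111111 (was 111001); enqueue [2,5]
  #8 pop 1: in=111111 → 111111 (no change)
  #9 pop 2: in=111111 → 111111 (no change)
  #10 pop 5: in=111111 → 010110 (no change)

Fixpoint:
  val[0] = 111111
  val[1] = 111111
  val[2] = 111111
  val[3] = 111011
  val[4] = 111111
  val[5] = 010110

10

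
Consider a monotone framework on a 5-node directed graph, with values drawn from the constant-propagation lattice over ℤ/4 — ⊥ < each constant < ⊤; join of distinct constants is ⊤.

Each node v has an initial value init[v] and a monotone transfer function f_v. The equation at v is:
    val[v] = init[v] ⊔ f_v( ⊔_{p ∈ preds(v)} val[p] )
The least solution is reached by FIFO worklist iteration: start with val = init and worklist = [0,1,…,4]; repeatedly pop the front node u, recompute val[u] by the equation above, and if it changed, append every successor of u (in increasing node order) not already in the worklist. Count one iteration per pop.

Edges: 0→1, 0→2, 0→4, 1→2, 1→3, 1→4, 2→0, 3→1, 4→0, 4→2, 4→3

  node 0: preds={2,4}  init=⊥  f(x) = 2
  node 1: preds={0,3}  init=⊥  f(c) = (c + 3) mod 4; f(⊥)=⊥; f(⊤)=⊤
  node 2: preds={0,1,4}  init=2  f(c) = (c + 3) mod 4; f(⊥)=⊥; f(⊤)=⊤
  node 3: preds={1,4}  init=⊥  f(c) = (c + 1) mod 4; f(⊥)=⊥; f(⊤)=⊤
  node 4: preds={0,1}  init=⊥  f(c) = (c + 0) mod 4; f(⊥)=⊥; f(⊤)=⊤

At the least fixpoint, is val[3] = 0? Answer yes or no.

no

Worklist (13 pops):
  #1 pop 0: in=2 → 2 (was ⊥); enqueue []
  #2 pop 1: in=2 → 1 (was ⊥); enqueue []
  #3 pop 2: in=⊤ → ⊤ (was 2); enqueue [0]
  #4 pop 3: in=1 → 2 (was ⊥); enqueue [1]
  #5 pop 4: in=⊤ → ⊤ (was ⊥); enqueue [2,3]
  #6 pop 0: in=⊤ → 2 (no change)
  #7 pop 1: in=2 → 1 (no change)
  #8 pop 2: in=⊤ → ⊤ (no change)
  #9 pop 3: in=⊤ → ⊤ (was 2); enqueue [1]
  #10 pop 1: in=⊤ → ⊤ (was 1); enqueue [2,3,4]
  #11 pop 2: in=⊤ → ⊤ (no change)
  #12 pop 3: in=⊤ → ⊤ (no change)
  #13 pop 4: in=⊤ → ⊤ (no change)

Fixpoint:
  val[0] = 2
  val[1] = ⊤
  val[2] = ⊤
  val[3] = ⊤
  val[4] = ⊤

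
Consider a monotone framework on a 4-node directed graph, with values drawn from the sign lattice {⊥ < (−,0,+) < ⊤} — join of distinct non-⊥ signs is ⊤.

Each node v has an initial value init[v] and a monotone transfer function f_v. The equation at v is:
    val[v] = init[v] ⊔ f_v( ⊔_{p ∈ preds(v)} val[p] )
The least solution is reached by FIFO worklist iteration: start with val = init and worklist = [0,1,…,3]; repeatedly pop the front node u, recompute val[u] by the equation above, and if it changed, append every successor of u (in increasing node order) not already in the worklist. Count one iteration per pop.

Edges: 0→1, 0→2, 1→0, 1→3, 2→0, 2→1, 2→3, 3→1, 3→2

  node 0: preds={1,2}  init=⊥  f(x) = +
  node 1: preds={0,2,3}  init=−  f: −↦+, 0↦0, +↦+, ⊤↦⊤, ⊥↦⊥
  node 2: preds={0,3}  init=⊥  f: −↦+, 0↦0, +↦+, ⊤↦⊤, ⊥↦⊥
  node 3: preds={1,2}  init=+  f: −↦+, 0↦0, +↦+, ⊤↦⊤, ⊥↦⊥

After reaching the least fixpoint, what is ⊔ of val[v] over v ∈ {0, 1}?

⊤

Iteration log — 10 steps:
  step 1. node 0  ⊔preds=−  new=+  old=⊥  +wl: 
  step 2. node 1  ⊔preds=+  new=⊤  old=−  +wl: 0
  step 3. node 2  ⊔preds=+  new=+  old=⊥  +wl: 1
  step 4. node 3  ⊔preds=⊤  new=⊤  old=+  +wl: 2
  step 5. node 0  ⊔preds=⊤  new=+  stable
  step 6. node 1  ⊔preds=⊤  new=⊤  stable
  step 7. node 2  ⊔preds=⊤  new=⊤  old=+  +wl: 0,1,3
  step 8. node 0  ⊔preds=⊤  new=+  stable
  step 9. node 1  ⊔preds=⊤  new=⊤  stable
  step 10. node 3  ⊔preds=⊤  new=⊤  stable

Least fixpoint reached:
  node 0: +
  node 1: ⊤
  node 2: ⊤
  node 3: ⊤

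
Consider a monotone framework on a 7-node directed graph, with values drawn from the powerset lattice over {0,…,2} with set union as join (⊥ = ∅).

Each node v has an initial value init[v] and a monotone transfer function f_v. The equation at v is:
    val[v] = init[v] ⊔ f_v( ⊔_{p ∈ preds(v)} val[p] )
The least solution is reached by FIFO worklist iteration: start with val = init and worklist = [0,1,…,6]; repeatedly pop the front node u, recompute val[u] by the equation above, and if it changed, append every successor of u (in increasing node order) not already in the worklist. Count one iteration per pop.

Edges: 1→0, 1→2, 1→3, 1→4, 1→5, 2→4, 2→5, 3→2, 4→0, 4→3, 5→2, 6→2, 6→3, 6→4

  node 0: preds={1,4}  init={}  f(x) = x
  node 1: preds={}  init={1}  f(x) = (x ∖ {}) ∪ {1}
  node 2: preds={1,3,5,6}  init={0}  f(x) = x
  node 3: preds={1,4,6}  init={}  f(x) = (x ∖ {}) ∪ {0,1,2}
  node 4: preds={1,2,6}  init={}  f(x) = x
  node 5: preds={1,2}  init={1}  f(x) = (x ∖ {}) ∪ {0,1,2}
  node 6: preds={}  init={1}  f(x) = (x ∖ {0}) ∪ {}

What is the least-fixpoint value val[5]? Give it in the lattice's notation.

Trace (14 dequeues):
  [1] u=0 | in {1} | out {1} | prev {} | push {}
  [2] u=1 | in {} | out {1} | ==
  [3] u=2 | in {1} | out {0,1} | prev {0} | push {}
  [4] u=3 | in {1} | out {0,1,2} | prev {} | push {2}
  [5] u=4 | in {0,1} | out {0,1} | prev {} | push {0,3}
  [6] u=5 | in {0,1} | out {0,1,2} | prev {1} | push {}
  [7] u=6 | in {} | out {1} | ==
  [8] u=2 | in {0,1,2} | out {0,1,2} | prev {0,1} | push {4,5}
  [9] u=0 | in {0,1} | out {0,1} | prev {1} | push {}
  [10] u=3 | in {0,1} | out {0,1,2} | ==
  [11] u=4 | in {0,1,2} | out {0,1,2} | prev {0,1} | push {0,3}
  [12] u=5 | in {0,1,2} | out {0,1,2} | ==
  [13] u=0 | in {0,1,2} | out {0,1,2} | prev {0,1} | push {}
  [14] u=3 | in {0,1,2} | out {0,1,2} | ==

Converged values:
  [0] {0,1,2}
  [1] {1}
  [2] {0,1,2}
  [3] {0,1,2}
  [4] {0,1,2}
  [5] {0,1,2}
  [6] {1}

{0,1,2}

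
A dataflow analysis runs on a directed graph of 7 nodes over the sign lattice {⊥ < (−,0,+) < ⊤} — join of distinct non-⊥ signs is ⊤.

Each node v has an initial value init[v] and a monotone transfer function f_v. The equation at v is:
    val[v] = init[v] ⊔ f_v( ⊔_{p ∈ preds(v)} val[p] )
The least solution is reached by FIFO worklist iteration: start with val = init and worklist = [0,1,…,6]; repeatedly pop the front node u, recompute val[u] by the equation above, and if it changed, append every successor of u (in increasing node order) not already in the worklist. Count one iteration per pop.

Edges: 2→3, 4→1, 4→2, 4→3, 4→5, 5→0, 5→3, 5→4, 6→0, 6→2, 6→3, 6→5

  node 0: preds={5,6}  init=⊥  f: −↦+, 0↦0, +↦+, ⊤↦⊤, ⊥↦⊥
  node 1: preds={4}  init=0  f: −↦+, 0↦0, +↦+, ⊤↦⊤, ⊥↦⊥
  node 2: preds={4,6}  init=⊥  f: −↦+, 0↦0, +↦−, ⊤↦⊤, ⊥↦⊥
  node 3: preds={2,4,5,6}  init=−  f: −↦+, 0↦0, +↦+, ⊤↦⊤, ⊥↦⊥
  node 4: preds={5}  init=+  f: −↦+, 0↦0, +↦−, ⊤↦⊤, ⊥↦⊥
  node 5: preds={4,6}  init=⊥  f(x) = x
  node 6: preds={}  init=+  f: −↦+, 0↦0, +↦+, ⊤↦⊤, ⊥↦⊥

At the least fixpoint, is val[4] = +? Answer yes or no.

Worklist (17 pops):
  #1 pop 0: in=+ → + (was ⊥); enqueue []
  #2 pop 1: in=+ → ⊤ (was 0); enqueue []
  #3 pop 2: in=+ → − (was ⊥); enqueue []
  #4 pop 3: in=⊤ → ⊤ (was −); enqueue []
  #5 pop 4: in=⊥ → + (no change)
  #6 pop 5: in=+ → + (was ⊥); enqueue [0,3,4]
  #7 pop 6: in=⊥ → + (no change)
  #8 pop 0: in=+ → + (no change)
  #9 pop 3: in=⊤ → ⊤ (no change)
  #10 pop 4: in=+ → ⊤ (was +); enqueue [1,2,3,5]
  #11 pop 1: in=⊤ → ⊤ (no change)
  #12 pop 2: in=⊤ → ⊤ (was −); enqueue []
  #13 pop 3: in=⊤ → ⊤ (no change)
  #14 pop 5: in=⊤ → ⊤ (was +); enqueue [0,3,4]
  #15 pop 0: in=⊤ → ⊤ (was +); enqueue []
  #16 pop 3: in=⊤ → ⊤ (no change)
  #17 pop 4: in=⊤ → ⊤ (no change)

Fixpoint:
  val[0] = ⊤
  val[1] = ⊤
  val[2] = ⊤
  val[3] = ⊤
  val[4] = ⊤
  val[5] = ⊤
  val[6] = +

no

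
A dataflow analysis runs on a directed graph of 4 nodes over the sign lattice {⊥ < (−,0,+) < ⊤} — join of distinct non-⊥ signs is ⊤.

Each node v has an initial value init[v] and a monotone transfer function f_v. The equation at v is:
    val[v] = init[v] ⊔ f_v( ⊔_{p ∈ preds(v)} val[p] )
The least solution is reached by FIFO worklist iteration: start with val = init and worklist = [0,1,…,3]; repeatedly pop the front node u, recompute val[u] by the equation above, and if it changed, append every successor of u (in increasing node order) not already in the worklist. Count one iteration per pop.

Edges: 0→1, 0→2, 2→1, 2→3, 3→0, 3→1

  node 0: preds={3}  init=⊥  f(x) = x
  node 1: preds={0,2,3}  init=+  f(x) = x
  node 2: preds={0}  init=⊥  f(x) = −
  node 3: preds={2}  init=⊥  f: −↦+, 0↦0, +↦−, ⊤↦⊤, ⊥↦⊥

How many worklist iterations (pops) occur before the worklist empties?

8

Worklist (8 pops):
  #1 pop 0: in=⊥ → ⊥ (no change)
  #2 pop 1: in=⊥ → + (no change)
  #3 pop 2: in=⊥ → − (was ⊥); enqueue [1]
  #4 pop 3: in=− → + (was ⊥); enqueue [0]
  #5 pop 1: in=⊤ → ⊤ (was +); enqueue []
  #6 pop 0: in=+ → + (was ⊥); enqueue [1,2]
  #7 pop 1: in=⊤ → ⊤ (no change)
  #8 pop 2: in=+ → − (no change)

Fixpoint:
  val[0] = +
  val[1] = ⊤
  val[2] = −
  val[3] = +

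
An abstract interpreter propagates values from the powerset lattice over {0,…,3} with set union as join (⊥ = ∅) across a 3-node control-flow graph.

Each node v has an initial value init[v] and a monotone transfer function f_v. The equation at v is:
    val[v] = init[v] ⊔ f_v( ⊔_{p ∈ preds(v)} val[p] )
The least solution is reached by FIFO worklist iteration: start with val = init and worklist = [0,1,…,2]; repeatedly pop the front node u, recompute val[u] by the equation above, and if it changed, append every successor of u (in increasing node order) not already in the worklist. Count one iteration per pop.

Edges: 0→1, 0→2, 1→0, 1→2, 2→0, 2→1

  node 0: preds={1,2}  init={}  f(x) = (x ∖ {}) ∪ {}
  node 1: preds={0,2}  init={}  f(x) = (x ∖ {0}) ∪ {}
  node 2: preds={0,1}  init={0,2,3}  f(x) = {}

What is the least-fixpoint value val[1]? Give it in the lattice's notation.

Trace (4 dequeues):
  [1] u=0 | in {0,2,3} | out {0,2,3} | prev {} | push {}
  [2] u=1 | in {0,2,3} | out {2,3} | prev {} | push {0}
  [3] u=2 | in {0,2,3} | out {0,2,3} | ==
  [4] u=0 | in {0,2,3} | out {0,2,3} | ==

Converged values:
  [0] {0,2,3}
  [1] {2,3}
  [2] {0,2,3}

{2,3}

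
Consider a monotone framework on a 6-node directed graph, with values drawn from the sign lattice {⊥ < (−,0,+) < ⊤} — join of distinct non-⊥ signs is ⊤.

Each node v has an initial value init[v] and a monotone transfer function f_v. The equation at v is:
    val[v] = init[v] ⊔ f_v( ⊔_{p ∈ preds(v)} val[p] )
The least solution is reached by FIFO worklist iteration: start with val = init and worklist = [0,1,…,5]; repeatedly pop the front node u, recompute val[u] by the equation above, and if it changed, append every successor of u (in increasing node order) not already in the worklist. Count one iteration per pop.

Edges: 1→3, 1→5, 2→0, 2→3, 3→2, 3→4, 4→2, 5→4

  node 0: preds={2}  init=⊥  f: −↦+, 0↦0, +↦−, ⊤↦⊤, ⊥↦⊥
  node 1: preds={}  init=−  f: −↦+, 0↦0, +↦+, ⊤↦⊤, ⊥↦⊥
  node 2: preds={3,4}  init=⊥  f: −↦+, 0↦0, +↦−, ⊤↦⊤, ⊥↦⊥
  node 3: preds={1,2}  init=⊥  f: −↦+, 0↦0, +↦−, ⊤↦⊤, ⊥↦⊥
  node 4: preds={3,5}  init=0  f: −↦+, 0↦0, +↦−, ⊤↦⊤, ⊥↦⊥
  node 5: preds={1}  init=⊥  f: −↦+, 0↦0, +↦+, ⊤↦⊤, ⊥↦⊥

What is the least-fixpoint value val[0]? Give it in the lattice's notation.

⊤

Worklist (11 pops):
  #1 pop 0: in=⊥ → ⊥ (no change)
  #2 pop 1: in=⊥ → − (no change)
  #3 pop 2: in=0 → 0 (was ⊥); enqueue [0]
  #4 pop 3: in=⊤ → ⊤ (was ⊥); enqueue [2]
  #5 pop 4: in=⊤ → ⊤ (was 0); enqueue []
  #6 pop 5: in=− → + (was ⊥); enqueue [4]
  #7 pop 0: in=0 → 0 (was ⊥); enqueue []
  #8 pop 2: in=⊤ → ⊤ (was 0); enqueue [0,3]
  #9 pop 4: in=⊤ → ⊤ (no change)
  #10 pop 0: in=⊤ → ⊤ (was 0); enqueue []
  #11 pop 3: in=⊤ → ⊤ (no change)

Fixpoint:
  val[0] = ⊤
  val[1] = −
  val[2] = ⊤
  val[3] = ⊤
  val[4] = ⊤
  val[5] = +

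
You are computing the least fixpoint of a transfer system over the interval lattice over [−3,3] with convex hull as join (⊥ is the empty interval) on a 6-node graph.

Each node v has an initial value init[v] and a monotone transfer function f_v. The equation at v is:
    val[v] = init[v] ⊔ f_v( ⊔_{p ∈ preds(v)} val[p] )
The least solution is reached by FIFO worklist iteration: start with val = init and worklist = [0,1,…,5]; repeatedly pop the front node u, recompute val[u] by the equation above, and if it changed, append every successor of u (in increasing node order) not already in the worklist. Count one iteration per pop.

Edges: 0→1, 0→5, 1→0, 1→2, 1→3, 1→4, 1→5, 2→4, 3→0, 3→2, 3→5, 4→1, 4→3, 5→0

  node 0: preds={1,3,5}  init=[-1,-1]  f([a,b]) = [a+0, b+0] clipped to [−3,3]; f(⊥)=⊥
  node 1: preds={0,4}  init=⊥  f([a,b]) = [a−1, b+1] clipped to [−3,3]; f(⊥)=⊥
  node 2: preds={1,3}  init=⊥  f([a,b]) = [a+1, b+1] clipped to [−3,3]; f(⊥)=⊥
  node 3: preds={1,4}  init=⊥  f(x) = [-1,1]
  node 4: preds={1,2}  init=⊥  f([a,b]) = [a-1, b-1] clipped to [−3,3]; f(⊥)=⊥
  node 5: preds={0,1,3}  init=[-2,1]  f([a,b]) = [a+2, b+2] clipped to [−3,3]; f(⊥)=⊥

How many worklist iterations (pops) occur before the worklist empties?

Trace (14 dequeues):
  [1] u=0 | in [-2,1] | out [-2,1] | prev [-1,-1] | push {}
  [2] u=1 | in [-2,1] | out [-3,2] | prev ⊥ | push {0}
  [3] u=2 | in [-3,2] | out [-2,3] | prev ⊥ | push {}
  [4] u=3 | in [-3,2] | out [-1,1] | prev ⊥ | push {2}
  [5] u=4 | in [-3,3] | out [-3,2] | prev ⊥ | push {1,3}
  [6] u=5 | in [-3,2] | out [-2,3] | prev [-2,1] | push {}
  [7] u=0 | in [-3,3] | out [-3,3] | prev [-2,1] | push {5}
  [8] u=2 | in [-3,2] | out [-2,3] | ==
  [9] u=1 | in [-3,3] | out [-3,3] | prev [-3,2] | push {0,2,4}
  [10] u=3 | in [-3,3] | out [-1,1] | ==
  [11] u=5 | in [-3,3] | out [-2,3] | ==
  [12] u=0 | in [-3,3] | out [-3,3] | ==
  [13] u=2 | in [-3,3] | out [-2,3] | ==
  [14] u=4 | in [-3,3] | out [-3,2] | ==

Converged values:
  [0] [-3,3]
  [1] [-3,3]
  [2] [-2,3]
  [3] [-1,1]
  [4] [-3,2]
  [5] [-2,3]

14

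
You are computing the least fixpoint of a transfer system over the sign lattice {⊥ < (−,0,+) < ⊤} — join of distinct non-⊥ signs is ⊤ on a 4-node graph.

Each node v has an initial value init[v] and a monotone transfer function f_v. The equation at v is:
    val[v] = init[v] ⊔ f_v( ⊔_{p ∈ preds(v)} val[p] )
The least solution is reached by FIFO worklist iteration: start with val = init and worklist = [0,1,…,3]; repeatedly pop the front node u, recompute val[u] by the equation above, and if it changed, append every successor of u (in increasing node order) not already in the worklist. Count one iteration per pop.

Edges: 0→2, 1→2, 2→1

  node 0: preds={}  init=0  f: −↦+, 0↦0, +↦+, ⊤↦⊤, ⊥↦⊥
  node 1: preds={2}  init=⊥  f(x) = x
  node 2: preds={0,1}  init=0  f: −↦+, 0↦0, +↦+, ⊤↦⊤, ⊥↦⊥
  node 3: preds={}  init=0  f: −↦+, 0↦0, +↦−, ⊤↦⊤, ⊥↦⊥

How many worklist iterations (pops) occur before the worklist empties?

Worklist (4 pops):
  #1 pop 0: in=⊥ → 0 (no change)
  #2 pop 1: in=0 → 0 (was ⊥); enqueue []
  #3 pop 2: in=0 → 0 (no change)
  #4 pop 3: in=⊥ → 0 (no change)

Fixpoint:
  val[0] = 0
  val[1] = 0
  val[2] = 0
  val[3] = 0

4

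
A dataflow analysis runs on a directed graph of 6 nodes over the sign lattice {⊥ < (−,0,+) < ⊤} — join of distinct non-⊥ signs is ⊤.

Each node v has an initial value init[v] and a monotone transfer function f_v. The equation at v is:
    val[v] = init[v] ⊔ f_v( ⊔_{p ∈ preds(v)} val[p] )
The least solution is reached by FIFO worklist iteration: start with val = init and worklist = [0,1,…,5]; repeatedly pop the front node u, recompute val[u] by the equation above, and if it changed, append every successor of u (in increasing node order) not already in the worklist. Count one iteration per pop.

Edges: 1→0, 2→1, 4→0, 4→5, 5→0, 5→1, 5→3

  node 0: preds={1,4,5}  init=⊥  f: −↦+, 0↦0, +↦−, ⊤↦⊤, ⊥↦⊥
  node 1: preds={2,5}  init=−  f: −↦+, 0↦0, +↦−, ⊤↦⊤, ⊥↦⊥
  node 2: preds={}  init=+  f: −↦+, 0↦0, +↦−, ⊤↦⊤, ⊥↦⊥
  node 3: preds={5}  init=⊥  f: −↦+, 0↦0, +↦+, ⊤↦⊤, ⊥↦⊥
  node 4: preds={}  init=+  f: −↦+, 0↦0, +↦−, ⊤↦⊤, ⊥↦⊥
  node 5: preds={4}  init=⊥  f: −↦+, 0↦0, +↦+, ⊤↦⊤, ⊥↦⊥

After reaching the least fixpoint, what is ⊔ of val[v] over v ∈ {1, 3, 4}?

⊤

Iteration log — 9 steps:
  step 1. node 0  ⊔preds=⊤  new=⊤  old=⊥  +wl: 
  step 2. node 1  ⊔preds=+  new=−  stable
  step 3. node 2  ⊔preds=⊥  new=+  stable
  step 4. node 3  ⊔preds=⊥  new=⊥  stable
  step 5. node 4  ⊔preds=⊥  new=+  stable
  step 6. node 5  ⊔preds=+  new=+  old=⊥  +wl: 0,1,3
  step 7. node 0  ⊔preds=⊤  new=⊤  stable
  step 8. node 1  ⊔preds=+  new=−  stable
  step 9. node 3  ⊔preds=+  new=+  old=⊥  +wl: 

Least fixpoint reached:
  node 0: ⊤
  node 1: −
  node 2: +
  node 3: +
  node 4: +
  node 5: +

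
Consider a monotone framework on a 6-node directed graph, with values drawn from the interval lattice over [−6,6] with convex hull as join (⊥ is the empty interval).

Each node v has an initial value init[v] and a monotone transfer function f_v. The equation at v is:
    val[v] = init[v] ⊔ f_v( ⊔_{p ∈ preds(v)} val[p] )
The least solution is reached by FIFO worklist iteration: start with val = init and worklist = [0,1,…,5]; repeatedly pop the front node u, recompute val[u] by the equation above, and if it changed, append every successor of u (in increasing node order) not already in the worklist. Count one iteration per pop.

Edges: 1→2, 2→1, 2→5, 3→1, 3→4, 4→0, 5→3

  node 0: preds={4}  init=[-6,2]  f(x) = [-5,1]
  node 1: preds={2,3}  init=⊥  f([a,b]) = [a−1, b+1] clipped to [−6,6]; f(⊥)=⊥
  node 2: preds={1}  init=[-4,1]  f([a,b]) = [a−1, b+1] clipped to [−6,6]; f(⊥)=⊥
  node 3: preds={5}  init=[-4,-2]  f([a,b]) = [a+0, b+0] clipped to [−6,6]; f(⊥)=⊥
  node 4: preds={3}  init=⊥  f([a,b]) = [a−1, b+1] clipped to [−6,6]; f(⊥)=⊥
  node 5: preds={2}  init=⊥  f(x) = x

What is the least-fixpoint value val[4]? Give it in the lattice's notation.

Worklist (23 pops):
  #1 pop 0: in=⊥ → [-6,2] (no change)
  #2 pop 1: in=[-4,1] → [-5,2] (was ⊥); enqueue []
  #3 pop 2: in=[-5,2] → [-6,3] (was [-4,1]); enqueue [1]
  #4 pop 3: in=⊥ → [-4,-2] (no change)
  #5 pop 4: in=[-4,-2] → [-5,-1] (was ⊥); enqueue [0]
  #6 pop 5: in=[-6,3] → [-6,3] (was ⊥); enqueue [3]
  #7 pop 1: in=[-6,3] → [-6,4] (was [-5,2]); enqueue [2]
  #8 pop 0: in=[-5,-1] → [-6,2] (no change)
  #9 pop 3: in=[-6,3] → [-6,3] (was [-4,-2]); enqueue [1,4]
  #10 pop 2: in=[-6,4] → [-6,5] (was [-6,3]); enqueue [5]
  #11 pop 1: in=[-6,5] → [-6,6] (was [-6,4]); enqueue [2]
  #12 pop 4: in=[-6,3] → [-6,4] (was [-5,-1]); enqueue [0]
  #13 pop 5: in=[-6,5] → [-6,5] (was [-6,3]); enqueue [3]
  #14 pop 2: in=[-6,6] → [-6,6] (was [-6,5]); enqueue [1,5]
  #15 pop 0: in=[-6,4] → [-6,2] (no change)
  #16 pop 3: in=[-6,5] → [-6,5] (was [-6,3]); enqueue [4]
  #17 pop 1: in=[-6,6] → [-6,6] (no change)
  #18 pop 5: in=[-6,6] → [-6,6] (was [-6,5]); enqueue [3]
  #19 pop 4: in=[-6,5] → [-6,6] (was [-6,4]); enqueue [0]
  #20 pop 3: in=[-6,6] → [-6,6] (was [-6,5]); enqueue [1,4]
  #21 pop 0: in=[-6,6] → [-6,2] (no change)
  #22 pop 1: in=[-6,6] → [-6,6] (no change)
  #23 pop 4: in=[-6,6] → [-6,6] (no change)

Fixpoint:
  val[0] = [-6,2]
  val[1] = [-6,6]
  val[2] = [-6,6]
  val[3] = [-6,6]
  val[4] = [-6,6]
  val[5] = [-6,6]

[-6,6]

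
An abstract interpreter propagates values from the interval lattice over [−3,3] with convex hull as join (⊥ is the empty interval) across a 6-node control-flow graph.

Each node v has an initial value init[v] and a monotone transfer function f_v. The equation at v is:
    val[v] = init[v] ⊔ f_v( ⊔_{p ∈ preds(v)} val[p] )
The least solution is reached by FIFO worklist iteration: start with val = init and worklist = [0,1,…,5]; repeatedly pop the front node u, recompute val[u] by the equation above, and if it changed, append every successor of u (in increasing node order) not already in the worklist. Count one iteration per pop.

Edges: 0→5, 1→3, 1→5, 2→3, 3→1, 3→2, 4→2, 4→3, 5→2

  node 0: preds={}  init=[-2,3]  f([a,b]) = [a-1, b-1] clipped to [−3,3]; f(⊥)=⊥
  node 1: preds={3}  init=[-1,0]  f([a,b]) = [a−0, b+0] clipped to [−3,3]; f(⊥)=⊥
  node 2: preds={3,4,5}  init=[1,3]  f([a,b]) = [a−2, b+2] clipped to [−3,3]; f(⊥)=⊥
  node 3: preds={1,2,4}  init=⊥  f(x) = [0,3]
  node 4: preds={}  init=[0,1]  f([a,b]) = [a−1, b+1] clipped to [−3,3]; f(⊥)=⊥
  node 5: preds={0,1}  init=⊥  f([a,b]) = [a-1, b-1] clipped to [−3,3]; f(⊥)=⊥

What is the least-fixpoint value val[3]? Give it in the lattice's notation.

Iteration log — 10 steps:
  step 1. node 0  ⊔preds=⊥  new=[-2,3]  stable
  step 2. node 1  ⊔preds=⊥  new=[-1,0]  stable
  step 3. node 2  ⊔preds=[0,1]  new=[-2,3]  old=[1,3]  +wl: 
  step 4. node 3  ⊔preds=[-2,3]  new=[0,3]  old=⊥  +wl: 1,2
  step 5. node 4  ⊔preds=⊥  new=[0,1]  stable
  step 6. node 5  ⊔preds=[-2,3]  new=[-3,2]  old=⊥  +wl: 
  step 7. node 1  ⊔preds=[0,3]  new=[-1,3]  old=[-1,0]  +wl: 3,5
  step 8. node 2  ⊔preds=[-3,3]  new=[-3,3]  old=[-2,3]  +wl: 
  step 9. node 3  ⊔preds=[-3,3]  new=[0,3]  stable
  step 10. node 5  ⊔preds=[-2,3]  new=[-3,2]  stable

Least fixpoint reached:
  node 0: [-2,3]
  node 1: [-1,3]
  node 2: [-3,3]
  node 3: [0,3]
  node 4: [0,1]
  node 5: [-3,2]

[0,3]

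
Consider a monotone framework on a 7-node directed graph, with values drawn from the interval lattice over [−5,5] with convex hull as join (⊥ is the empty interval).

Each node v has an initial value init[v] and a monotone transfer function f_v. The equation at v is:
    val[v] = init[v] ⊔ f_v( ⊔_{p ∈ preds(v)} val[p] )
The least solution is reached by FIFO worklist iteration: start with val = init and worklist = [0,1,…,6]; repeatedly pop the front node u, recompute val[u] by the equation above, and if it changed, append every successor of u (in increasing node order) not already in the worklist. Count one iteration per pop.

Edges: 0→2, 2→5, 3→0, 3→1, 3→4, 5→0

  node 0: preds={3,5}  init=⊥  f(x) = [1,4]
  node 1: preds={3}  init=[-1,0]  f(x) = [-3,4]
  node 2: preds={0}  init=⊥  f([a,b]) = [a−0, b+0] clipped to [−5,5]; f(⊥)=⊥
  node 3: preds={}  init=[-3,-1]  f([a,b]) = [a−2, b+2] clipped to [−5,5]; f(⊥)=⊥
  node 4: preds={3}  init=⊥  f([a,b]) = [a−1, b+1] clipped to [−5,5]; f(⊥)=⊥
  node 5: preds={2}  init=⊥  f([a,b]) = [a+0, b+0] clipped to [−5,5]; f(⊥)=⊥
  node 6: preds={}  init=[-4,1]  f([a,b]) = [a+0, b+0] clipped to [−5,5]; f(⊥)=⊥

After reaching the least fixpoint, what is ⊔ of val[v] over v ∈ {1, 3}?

Trace (8 dequeues):
  [1] u=0 | in [-3,-1] | out [1,4] | prev ⊥ | push {}
  [2] u=1 | in [-3,-1] | out [-3,4] | prev [-1,0] | push {}
  [3] u=2 | in [1,4] | out [1,4] | prev ⊥ | push {}
  [4] u=3 | in ⊥ | out [-3,-1] | ==
  [5] u=4 | in [-3,-1] | out [-4,0] | prev ⊥ | push {}
  [6] u=5 | in [1,4] | out [1,4] | prev ⊥ | push {0}
  [7] u=6 | in ⊥ | out [-4,1] | ==
  [8] u=0 | in [-3,4] | out [1,4] | ==

Converged values:
  [0] [1,4]
  [1] [-3,4]
  [2] [1,4]
  [3] [-3,-1]
  [4] [-4,0]
  [5] [1,4]
  [6] [-4,1]

[-3,4]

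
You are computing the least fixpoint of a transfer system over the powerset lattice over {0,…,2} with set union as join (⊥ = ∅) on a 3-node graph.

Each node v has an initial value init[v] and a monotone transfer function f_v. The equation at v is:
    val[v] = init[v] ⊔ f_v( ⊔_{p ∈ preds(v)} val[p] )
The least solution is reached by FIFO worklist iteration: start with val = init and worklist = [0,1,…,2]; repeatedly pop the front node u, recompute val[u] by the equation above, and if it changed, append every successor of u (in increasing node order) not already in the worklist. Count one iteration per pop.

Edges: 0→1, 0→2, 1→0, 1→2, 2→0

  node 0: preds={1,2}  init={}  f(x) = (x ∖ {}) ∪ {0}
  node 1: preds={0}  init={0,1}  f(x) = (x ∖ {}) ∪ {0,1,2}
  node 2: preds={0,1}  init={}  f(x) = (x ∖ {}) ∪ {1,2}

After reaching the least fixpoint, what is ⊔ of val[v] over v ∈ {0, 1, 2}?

{0,1,2}

Worklist (6 pops):
  #1 pop 0: in={0,1} → {0,1} (was {}); enqueue []
  #2 pop 1: in={0,1} → {0,1,2} (was {0,1}); enqueue [0]
  #3 pop 2: in={0,1,2} → {0,1,2} (was {}); enqueue []
  #4 pop 0: in={0,1,2} → {0,1,2} (was {0,1}); enqueue [1,2]
  #5 pop 1: in={0,1,2} → {0,1,2} (no change)
  #6 pop 2: in={0,1,2} → {0,1,2} (no change)

Fixpoint:
  val[0] = {0,1,2}
  val[1] = {0,1,2}
  val[2] = {0,1,2}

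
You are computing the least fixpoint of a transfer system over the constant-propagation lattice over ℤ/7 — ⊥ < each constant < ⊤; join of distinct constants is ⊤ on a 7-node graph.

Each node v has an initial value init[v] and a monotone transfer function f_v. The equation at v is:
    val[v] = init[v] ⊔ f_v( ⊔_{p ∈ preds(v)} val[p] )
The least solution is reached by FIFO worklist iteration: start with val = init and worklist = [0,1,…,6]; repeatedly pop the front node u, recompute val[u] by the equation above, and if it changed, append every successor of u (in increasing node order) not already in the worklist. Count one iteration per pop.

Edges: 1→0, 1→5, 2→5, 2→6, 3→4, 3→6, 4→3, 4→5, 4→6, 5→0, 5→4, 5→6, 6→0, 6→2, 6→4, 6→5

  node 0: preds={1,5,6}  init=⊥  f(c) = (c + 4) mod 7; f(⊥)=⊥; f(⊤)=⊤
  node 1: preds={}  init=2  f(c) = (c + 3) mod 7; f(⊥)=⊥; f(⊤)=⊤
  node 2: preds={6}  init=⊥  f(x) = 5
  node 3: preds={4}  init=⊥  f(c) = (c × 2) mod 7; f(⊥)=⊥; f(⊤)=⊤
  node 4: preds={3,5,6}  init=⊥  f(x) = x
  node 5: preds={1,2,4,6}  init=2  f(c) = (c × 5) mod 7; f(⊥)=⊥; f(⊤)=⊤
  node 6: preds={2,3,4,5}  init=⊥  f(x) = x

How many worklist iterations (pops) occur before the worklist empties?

16

Iteration log — 16 steps:
  step 1. node 0  ⊔preds=2  new=6  old=⊥  +wl: 
  step 2. node 1  ⊔preds=⊥  new=2  stable
  step 3. node 2  ⊔preds=⊥  new=5  old=⊥  +wl: 
  step 4. node 3  ⊔preds=⊥  new=⊥  stable
  step 5. node 4  ⊔preds=2  new=2  old=⊥  +wl: 3
  step 6. node 5  ⊔preds=⊤  new=⊤  old=2  +wl: 0,4
  step 7. node 6  ⊔preds=⊤  new=⊤  old=⊥  +wl: 2,5
  step 8. node 3  ⊔preds=2  new=4  old=⊥  +wl: 6
  step 9. node 0  ⊔preds=⊤  new=⊤  old=6  +wl: 
  step 10. node 4  ⊔preds=⊤  new=⊤  old=2  +wl: 3
  step 11. node 2  ⊔preds=⊤  new=5  stable
  step 12. node 5  ⊔preds=⊤  new=⊤  stable
  step 13. node 6  ⊔preds=⊤  new=⊤  stable
  step 14. node 3  ⊔preds=⊤  new=⊤  old=4  +wl: 4,6
  step 15. node 4  ⊔preds=⊤  new=⊤  stable
  step 16. node 6  ⊔preds=⊤  new=⊤  stable

Least fixpoint reached:
  node 0: ⊤
  node 1: 2
  node 2: 5
  node 3: ⊤
  node 4: ⊤
  node 5: ⊤
  node 6: ⊤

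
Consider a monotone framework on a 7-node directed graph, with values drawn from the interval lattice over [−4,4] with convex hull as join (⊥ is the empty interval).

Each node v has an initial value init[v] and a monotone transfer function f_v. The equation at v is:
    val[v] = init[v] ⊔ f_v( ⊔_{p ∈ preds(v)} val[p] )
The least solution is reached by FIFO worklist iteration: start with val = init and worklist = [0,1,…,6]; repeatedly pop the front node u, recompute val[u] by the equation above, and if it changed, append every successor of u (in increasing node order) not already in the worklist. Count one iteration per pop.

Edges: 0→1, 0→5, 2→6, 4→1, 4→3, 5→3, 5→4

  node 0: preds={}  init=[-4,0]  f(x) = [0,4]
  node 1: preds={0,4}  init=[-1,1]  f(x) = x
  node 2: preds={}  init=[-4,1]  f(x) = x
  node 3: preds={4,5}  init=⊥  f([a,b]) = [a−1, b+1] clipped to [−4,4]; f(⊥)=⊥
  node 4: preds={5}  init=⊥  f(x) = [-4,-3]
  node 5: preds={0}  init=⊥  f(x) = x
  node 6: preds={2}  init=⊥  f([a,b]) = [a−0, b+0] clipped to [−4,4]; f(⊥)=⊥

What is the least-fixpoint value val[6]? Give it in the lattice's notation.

[-4,1]

Iteration log — 10 steps:
  step 1. node 0  ⊔preds=⊥  new=[-4,4]  old=[-4,0]  +wl: 
  step 2. node 1  ⊔preds=[-4,4]  new=[-4,4]  old=[-1,1]  +wl: 
  step 3. node 2  ⊔preds=⊥  new=[-4,1]  stable
  step 4. node 3  ⊔preds=⊥  new=⊥  stable
  step 5. node 4  ⊔preds=⊥  new=[-4,-3]  old=⊥  +wl: 1,3
  step 6. node 5  ⊔preds=[-4,4]  new=[-4,4]  old=⊥  +wl: 4
  step 7. node 6  ⊔preds=[-4,1]  new=[-4,1]  old=⊥  +wl: 
  step 8. node 1  ⊔preds=[-4,4]  new=[-4,4]  stable
  step 9. node 3  ⊔preds=[-4,4]  new=[-4,4]  old=⊥  +wl: 
  step 10. node 4  ⊔preds=[-4,4]  new=[-4,-3]  stable

Least fixpoint reached:
  node 0: [-4,4]
  node 1: [-4,4]
  node 2: [-4,1]
  node 3: [-4,4]
  node 4: [-4,-3]
  node 5: [-4,4]
  node 6: [-4,1]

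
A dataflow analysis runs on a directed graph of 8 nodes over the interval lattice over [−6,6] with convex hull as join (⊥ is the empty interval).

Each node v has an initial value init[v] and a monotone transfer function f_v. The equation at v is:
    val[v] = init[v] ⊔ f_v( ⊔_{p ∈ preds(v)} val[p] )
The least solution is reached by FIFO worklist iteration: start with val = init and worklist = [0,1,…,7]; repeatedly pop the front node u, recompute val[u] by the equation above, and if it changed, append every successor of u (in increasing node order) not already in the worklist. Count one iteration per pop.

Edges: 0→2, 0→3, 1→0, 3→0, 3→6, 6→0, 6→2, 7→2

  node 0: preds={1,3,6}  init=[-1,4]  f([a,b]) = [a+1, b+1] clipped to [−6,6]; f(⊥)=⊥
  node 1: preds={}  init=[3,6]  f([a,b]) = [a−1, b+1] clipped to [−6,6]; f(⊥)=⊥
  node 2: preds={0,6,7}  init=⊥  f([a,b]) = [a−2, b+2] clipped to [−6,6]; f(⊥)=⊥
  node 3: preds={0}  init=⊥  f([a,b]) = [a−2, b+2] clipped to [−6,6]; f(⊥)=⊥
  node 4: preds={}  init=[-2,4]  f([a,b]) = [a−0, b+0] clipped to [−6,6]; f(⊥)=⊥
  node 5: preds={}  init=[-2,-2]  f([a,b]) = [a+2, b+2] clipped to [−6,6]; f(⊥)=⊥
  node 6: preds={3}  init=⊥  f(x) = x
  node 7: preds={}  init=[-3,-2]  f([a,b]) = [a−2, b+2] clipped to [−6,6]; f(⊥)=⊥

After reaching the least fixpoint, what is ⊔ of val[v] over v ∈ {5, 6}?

[-6,6]

Iteration log — 24 steps:
  step 1. node 0  ⊔preds=[3,6]  new=[-1,6]  old=[-1,4]  +wl: 
  step 2. node 1  ⊔preds=⊥  new=[3,6]  stable
  step 3. node 2  ⊔preds=[-3,6]  new=[-5,6]  old=⊥  +wl: 
  step 4. node 3  ⊔preds=[-1,6]  new=[-3,6]  old=⊥  +wl: 0
  step 5. node 4  ⊔preds=⊥  new=[-2,4]  stable
  step 6. node 5  ⊔preds=⊥  new=[-2,-2]  stable
  step 7. node 6  ⊔preds=[-3,6]  new=[-3,6]  old=⊥  +wl: 2
  step 8. node 7  ⊔preds=⊥  new=[-3,-2]  stable
  step 9. node 0  ⊔preds=[-3,6]  new=[-2,6]  old=[-1,6]  +wl: 3
  step 10. node 2  ⊔preds=[-3,6]  new=[-5,6]  stable
  step 11. node 3  ⊔preds=[-2,6]  new=[-4,6]  old=[-3,6]  +wl: 0,6
  step 12. node 0  ⊔preds=[-4,6]  new=[-3,6]  old=[-2,6]  +wl: 2,3
  step 13. node 6  ⊔preds=[-4,6]  new=[-4,6]  old=[-3,6]  +wl: 0
  step 14. node 2  ⊔preds=[-4,6]  new=[-6,6]  old=[-5,6]  +wl: 
  step 15. node 3  ⊔preds=[-3,6]  new=[-5,6]  old=[-4,6]  +wl: 6
  step 16. node 0  ⊔preds=[-5,6]  new=[-4,6]  old=[-3,6]  +wl: 2,3
  step 17. node 6  ⊔preds=[-5,6]  new=[-5,6]  old=[-4,6]  +wl: 0
  step 18. node 2  ⊔preds=[-5,6]  new=[-6,6]  stable
  step 19. node 3  ⊔preds=[-4,6]  new=[-6,6]  old=[-5,6]  +wl: 6
  step 20. node 0  ⊔preds=[-6,6]  new=[-5,6]  old=[-4,6]  +wl: 2,3
  step 21. node 6  ⊔preds=[-6,6]  new=[-6,6]  old=[-5,6]  +wl: 0
  step 22. node 2  ⊔preds=[-6,6]  new=[-6,6]  stable
  step 23. node 3  ⊔preds=[-5,6]  new=[-6,6]  stable
  step 24. node 0  ⊔preds=[-6,6]  new=[-5,6]  stable

Least fixpoint reached:
  node 0: [-5,6]
  node 1: [3,6]
  node 2: [-6,6]
  node 3: [-6,6]
  node 4: [-2,4]
  node 5: [-2,-2]
  node 6: [-6,6]
  node 7: [-3,-2]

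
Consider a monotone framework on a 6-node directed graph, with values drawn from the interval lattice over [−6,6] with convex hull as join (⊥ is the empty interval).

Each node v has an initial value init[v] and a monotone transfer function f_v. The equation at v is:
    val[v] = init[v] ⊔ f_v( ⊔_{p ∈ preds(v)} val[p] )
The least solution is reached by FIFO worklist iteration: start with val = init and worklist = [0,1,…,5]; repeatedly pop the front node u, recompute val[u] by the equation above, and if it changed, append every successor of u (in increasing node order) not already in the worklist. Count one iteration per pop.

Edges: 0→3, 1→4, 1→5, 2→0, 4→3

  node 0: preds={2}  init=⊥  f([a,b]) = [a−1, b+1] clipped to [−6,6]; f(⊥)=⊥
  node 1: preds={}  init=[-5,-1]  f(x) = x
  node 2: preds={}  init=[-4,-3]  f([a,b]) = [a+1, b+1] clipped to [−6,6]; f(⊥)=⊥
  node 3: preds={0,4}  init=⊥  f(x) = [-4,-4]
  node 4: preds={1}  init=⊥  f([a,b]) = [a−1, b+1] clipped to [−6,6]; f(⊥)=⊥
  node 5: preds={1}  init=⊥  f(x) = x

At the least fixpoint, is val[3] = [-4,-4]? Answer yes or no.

yes

Iteration log — 7 steps:
  step 1. node 0  ⊔preds=[-4,-3]  new=[-5,-2]  old=⊥  +wl: 
  step 2. node 1  ⊔preds=⊥  new=[-5,-1]  stable
  step 3. node 2  ⊔preds=⊥  new=[-4,-3]  stable
  step 4. node 3  ⊔preds=[-5,-2]  new=[-4,-4]  old=⊥  +wl: 
  step 5. node 4  ⊔preds=[-5,-1]  new=[-6,0]  old=⊥  +wl: 3
  step 6. node 5  ⊔preds=[-5,-1]  new=[-5,-1]  old=⊥  +wl: 
  step 7. node 3  ⊔preds=[-6,0]  new=[-4,-4]  stable

Least fixpoint reached:
  node 0: [-5,-2]
  node 1: [-5,-1]
  node 2: [-4,-3]
  node 3: [-4,-4]
  node 4: [-6,0]
  node 5: [-5,-1]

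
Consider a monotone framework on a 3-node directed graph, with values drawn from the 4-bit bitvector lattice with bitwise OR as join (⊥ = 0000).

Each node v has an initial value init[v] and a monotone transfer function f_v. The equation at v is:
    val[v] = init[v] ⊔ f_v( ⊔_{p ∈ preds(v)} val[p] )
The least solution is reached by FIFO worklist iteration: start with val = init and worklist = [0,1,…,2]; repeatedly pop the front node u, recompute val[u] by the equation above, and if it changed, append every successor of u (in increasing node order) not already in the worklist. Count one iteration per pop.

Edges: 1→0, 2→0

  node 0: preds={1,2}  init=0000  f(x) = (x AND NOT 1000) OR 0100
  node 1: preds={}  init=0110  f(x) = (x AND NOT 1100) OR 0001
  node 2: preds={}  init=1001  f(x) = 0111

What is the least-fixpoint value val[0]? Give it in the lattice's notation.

0111

Iteration log — 4 steps:
  step 1. node 0  ⊔preds=1111  new=0111  old=0000  +wl: 
  step 2. node 1  ⊔preds=0000  new=0111  old=0110  +wl: 0
  step 3. node 2  ⊔preds=0000  new=1111  old=1001  +wl: 
  step 4. node 0  ⊔preds=1111  new=0111  stable

Least fixpoint reached:
  node 0: 0111
  node 1: 0111
  node 2: 1111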